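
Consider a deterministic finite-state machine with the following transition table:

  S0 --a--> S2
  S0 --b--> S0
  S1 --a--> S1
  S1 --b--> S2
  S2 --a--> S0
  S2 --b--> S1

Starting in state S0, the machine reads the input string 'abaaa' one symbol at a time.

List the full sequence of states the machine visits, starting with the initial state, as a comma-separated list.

Answer: S0, S2, S1, S1, S1, S1

Derivation:
Start: S0
  read 'a': S0 --a--> S2
  read 'b': S2 --b--> S1
  read 'a': S1 --a--> S1
  read 'a': S1 --a--> S1
  read 'a': S1 --a--> S1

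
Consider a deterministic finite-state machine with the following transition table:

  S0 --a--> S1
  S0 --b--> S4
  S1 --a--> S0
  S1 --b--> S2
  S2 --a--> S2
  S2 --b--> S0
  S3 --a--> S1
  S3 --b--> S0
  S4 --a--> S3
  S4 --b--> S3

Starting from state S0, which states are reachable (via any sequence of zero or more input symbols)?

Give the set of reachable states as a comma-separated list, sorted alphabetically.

BFS from S0:
  visit S0: S0--a-->S1 (new), S0--b-->S4 (new)
  visit S1: S1--a-->S0 (seen), S1--b-->S2 (new)
  visit S4: S4--a-->S3 (new), S4--b-->S3 (seen)
  visit S2: S2--a-->S2 (seen), S2--b-->S0 (seen)
  visit S3: S3--a-->S1 (seen), S3--b-->S0 (seen)

Answer: S0, S1, S2, S3, S4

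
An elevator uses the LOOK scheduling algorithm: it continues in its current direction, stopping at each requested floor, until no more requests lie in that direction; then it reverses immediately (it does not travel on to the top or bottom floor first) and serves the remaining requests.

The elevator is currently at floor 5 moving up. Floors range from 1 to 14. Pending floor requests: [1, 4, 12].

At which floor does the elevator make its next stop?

Answer: 12

Derivation:
Current floor: 5, direction: up
Requests above: [12]
Requests below: [1, 4]
Moving up and requests lie above → nearest above is min([12]) = 12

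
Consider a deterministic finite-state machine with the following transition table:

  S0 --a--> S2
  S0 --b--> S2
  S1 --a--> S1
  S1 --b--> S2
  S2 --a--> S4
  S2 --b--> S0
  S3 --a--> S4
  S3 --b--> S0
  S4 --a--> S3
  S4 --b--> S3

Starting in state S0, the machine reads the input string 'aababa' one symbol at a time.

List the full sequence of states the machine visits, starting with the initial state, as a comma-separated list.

Start: S0
  read 'a': S0 --a--> S2
  read 'a': S2 --a--> S4
  read 'b': S4 --b--> S3
  read 'a': S3 --a--> S4
  read 'b': S4 --b--> S3
  read 'a': S3 --a--> S4

Answer: S0, S2, S4, S3, S4, S3, S4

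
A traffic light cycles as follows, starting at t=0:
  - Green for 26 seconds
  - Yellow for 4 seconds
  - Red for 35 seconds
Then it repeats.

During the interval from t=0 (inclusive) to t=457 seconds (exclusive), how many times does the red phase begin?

Cycle = 26+4+35 = 65s
red phase starts at t = k*65 + 30 for k=0,1,2,...
Need k*65+30 < 457 → k < 6.569
k ∈ {0, ..., 6} → 7 starts

Answer: 7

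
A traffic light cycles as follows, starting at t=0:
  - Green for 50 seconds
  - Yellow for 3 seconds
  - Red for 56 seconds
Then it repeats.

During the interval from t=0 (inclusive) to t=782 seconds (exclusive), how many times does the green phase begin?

Cycle = 50+3+56 = 109s
green phase starts at t = k*109 + 0 for k=0,1,2,...
Need k*109+0 < 782 → k < 7.174
k ∈ {0, ..., 7} → 8 starts

Answer: 8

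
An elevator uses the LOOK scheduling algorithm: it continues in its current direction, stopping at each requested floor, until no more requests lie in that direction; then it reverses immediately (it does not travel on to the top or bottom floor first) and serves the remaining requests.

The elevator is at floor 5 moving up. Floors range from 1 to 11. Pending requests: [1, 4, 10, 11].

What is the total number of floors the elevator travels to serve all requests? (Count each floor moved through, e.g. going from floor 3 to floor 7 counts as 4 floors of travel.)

Answer: 16

Derivation:
Start at floor 5 moving up, LOOK stop order: [10, 11, 4, 1]
  5 → 10: |10-5| = 5, total = 5
  10 → 11: |11-10| = 1, total = 6
  11 → 4: |4-11| = 7, total = 13
  4 → 1: |1-4| = 3, total = 16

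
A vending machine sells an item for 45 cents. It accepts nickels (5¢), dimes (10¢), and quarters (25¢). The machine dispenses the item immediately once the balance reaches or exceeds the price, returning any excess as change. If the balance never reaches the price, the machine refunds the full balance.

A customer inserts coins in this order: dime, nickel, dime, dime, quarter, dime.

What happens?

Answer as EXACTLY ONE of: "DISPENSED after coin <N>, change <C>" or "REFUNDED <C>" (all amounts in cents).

Price: 45¢
Coin 1 (dime, 10¢): balance = 10¢
Coin 2 (nickel, 5¢): balance = 15¢
Coin 3 (dime, 10¢): balance = 25¢
Coin 4 (dime, 10¢): balance = 35¢
Coin 5 (quarter, 25¢): balance = 60¢
  → balance >= price → DISPENSE, change = 60 - 45 = 15¢

Answer: DISPENSED after coin 5, change 15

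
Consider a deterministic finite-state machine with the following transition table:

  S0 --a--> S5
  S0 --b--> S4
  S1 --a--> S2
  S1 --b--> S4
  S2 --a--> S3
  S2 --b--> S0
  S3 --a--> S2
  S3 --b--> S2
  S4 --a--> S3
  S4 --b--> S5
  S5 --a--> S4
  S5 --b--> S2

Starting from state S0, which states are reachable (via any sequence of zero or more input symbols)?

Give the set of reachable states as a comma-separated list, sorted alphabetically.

Answer: S0, S2, S3, S4, S5

Derivation:
BFS from S0:
  visit S0: S0--a-->S5 (new), S0--b-->S4 (new)
  visit S5: S5--a-->S4 (seen), S5--b-->S2 (new)
  visit S4: S4--a-->S3 (new), S4--b-->S5 (seen)
  visit S2: S2--a-->S3 (seen), S2--b-->S0 (seen)
  visit S3: S3--a-->S2 (seen), S3--b-->S2 (seen)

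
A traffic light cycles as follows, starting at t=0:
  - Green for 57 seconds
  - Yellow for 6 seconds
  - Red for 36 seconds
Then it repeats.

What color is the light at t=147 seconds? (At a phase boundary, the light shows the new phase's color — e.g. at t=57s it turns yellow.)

Answer: green

Derivation:
Cycle length = 57 + 6 + 36 = 99s
t = 147, phase_t = 147 mod 99 = 48
48 < 57 (green end) → GREEN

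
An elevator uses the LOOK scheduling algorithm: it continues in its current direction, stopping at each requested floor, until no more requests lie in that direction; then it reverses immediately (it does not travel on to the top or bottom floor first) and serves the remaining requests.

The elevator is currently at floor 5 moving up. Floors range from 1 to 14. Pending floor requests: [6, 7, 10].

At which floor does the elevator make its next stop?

Answer: 6

Derivation:
Current floor: 5, direction: up
Requests above: [6, 7, 10]
Requests below: []
Moving up and requests lie above → nearest above is min([6, 7, 10]) = 6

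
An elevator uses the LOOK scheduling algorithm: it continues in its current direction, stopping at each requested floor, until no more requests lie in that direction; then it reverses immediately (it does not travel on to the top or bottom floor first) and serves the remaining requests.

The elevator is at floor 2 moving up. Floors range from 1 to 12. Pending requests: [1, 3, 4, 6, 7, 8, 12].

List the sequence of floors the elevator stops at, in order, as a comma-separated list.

Answer: 3, 4, 6, 7, 8, 12, 1

Derivation:
Current: 2, moving UP
Serve above first (ascending): [3, 4, 6, 7, 8, 12]
Then reverse, serve below (descending): [1]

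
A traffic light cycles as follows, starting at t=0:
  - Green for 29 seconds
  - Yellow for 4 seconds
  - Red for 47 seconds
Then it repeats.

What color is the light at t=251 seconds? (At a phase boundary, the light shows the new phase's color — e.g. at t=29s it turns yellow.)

Cycle length = 29 + 4 + 47 = 80s
t = 251, phase_t = 251 mod 80 = 11
11 < 29 (green end) → GREEN

Answer: green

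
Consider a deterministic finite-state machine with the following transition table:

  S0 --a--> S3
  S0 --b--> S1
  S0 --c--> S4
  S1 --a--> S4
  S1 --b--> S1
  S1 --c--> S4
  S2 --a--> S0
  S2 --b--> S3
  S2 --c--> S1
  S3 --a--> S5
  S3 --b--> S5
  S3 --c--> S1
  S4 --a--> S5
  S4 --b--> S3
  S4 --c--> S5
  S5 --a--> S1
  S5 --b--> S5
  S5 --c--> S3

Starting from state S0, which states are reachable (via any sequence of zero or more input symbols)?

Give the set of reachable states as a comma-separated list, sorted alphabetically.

Answer: S0, S1, S3, S4, S5

Derivation:
BFS from S0:
  visit S0: S0--a-->S3 (new), S0--b-->S1 (new), S0--c-->S4 (new)
  visit S3: S3--a-->S5 (new), S3--b-->S5 (seen), S3--c-->S1 (seen)
  visit S1: S1--a-->S4 (seen), S1--b-->S1 (seen), S1--c-->S4 (seen)
  visit S4: S4--a-->S5 (seen), S4--b-->S3 (seen), S4--c-->S5 (seen)
  visit S5: S5--a-->S1 (seen), S5--b-->S5 (seen), S5--c-->S3 (seen)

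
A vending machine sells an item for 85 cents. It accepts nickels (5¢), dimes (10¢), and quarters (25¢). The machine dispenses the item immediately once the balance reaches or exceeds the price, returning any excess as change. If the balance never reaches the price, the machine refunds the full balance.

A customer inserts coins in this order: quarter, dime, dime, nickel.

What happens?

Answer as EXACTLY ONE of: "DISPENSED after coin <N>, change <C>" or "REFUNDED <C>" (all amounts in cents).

Price: 85¢
Coin 1 (quarter, 25¢): balance = 25¢
Coin 2 (dime, 10¢): balance = 35¢
Coin 3 (dime, 10¢): balance = 45¢
Coin 4 (nickel, 5¢): balance = 50¢
All coins inserted, balance 50¢ < price 85¢ → REFUND 50¢

Answer: REFUNDED 50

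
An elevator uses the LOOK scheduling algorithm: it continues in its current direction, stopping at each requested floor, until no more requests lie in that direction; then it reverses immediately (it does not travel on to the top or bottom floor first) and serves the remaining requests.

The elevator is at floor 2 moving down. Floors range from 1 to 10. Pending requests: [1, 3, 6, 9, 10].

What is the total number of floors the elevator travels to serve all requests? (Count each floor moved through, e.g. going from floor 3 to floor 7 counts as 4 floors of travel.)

Answer: 10

Derivation:
Start at floor 2 moving down, LOOK stop order: [1, 3, 6, 9, 10]
  2 → 1: |1-2| = 1, total = 1
  1 → 3: |3-1| = 2, total = 3
  3 → 6: |6-3| = 3, total = 6
  6 → 9: |9-6| = 3, total = 9
  9 → 10: |10-9| = 1, total = 10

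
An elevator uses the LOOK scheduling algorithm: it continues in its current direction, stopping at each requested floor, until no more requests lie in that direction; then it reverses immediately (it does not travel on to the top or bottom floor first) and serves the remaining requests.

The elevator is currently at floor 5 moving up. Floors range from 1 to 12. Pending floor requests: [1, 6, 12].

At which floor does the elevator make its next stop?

Answer: 6

Derivation:
Current floor: 5, direction: up
Requests above: [6, 12]
Requests below: [1]
Moving up and requests lie above → nearest above is min([6, 12]) = 6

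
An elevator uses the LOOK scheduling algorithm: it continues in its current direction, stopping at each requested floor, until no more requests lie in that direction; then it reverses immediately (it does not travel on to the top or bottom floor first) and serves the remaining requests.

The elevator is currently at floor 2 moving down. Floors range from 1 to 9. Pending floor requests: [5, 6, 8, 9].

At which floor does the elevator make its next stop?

Answer: 5

Derivation:
Current floor: 2, direction: down
Requests above: [5, 6, 8, 9]
Requests below: []
Moving down but no requests below → reverse; nearest above is min([5, 6, 8, 9]) = 5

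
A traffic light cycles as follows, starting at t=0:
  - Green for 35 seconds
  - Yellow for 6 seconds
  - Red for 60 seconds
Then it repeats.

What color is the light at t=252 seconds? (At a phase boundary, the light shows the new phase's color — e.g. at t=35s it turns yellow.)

Cycle length = 35 + 6 + 60 = 101s
t = 252, phase_t = 252 mod 101 = 50
50 >= 41 → RED

Answer: red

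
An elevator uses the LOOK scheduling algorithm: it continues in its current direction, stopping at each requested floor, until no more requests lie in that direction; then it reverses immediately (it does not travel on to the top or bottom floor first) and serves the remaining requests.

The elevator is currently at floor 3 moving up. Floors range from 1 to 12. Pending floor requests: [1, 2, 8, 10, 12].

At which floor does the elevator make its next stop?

Current floor: 3, direction: up
Requests above: [8, 10, 12]
Requests below: [1, 2]
Moving up and requests lie above → nearest above is min([8, 10, 12]) = 8

Answer: 8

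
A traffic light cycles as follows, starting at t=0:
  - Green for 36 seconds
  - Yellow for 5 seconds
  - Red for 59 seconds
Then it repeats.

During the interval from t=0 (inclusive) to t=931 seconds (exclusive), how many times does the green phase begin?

Cycle = 36+5+59 = 100s
green phase starts at t = k*100 + 0 for k=0,1,2,...
Need k*100+0 < 931 → k < 9.310
k ∈ {0, ..., 9} → 10 starts

Answer: 10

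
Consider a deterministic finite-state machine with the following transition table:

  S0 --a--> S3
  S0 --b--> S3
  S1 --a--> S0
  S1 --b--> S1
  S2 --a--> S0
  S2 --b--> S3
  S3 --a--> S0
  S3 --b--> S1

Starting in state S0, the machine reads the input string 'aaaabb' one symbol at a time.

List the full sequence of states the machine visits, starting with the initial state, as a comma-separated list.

Answer: S0, S3, S0, S3, S0, S3, S1

Derivation:
Start: S0
  read 'a': S0 --a--> S3
  read 'a': S3 --a--> S0
  read 'a': S0 --a--> S3
  read 'a': S3 --a--> S0
  read 'b': S0 --b--> S3
  read 'b': S3 --b--> S1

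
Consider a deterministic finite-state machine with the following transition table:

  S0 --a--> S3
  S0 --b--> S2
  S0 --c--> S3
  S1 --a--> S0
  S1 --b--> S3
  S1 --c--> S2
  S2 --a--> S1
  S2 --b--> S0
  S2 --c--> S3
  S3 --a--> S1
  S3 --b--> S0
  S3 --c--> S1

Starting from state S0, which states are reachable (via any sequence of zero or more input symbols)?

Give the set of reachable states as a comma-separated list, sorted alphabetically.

BFS from S0:
  visit S0: S0--a-->S3 (new), S0--b-->S2 (new), S0--c-->S3 (seen)
  visit S3: S3--a-->S1 (new), S3--b-->S0 (seen), S3--c-->S1 (seen)
  visit S2: S2--a-->S1 (seen), S2--b-->S0 (seen), S2--c-->S3 (seen)
  visit S1: S1--a-->S0 (seen), S1--b-->S3 (seen), S1--c-->S2 (seen)

Answer: S0, S1, S2, S3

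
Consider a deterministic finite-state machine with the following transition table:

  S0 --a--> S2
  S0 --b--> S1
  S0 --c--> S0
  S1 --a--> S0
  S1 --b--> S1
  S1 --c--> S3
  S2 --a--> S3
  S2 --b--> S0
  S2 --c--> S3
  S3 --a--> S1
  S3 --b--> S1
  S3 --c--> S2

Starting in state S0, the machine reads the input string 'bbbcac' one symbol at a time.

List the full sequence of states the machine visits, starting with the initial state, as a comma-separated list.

Start: S0
  read 'b': S0 --b--> S1
  read 'b': S1 --b--> S1
  read 'b': S1 --b--> S1
  read 'c': S1 --c--> S3
  read 'a': S3 --a--> S1
  read 'c': S1 --c--> S3

Answer: S0, S1, S1, S1, S3, S1, S3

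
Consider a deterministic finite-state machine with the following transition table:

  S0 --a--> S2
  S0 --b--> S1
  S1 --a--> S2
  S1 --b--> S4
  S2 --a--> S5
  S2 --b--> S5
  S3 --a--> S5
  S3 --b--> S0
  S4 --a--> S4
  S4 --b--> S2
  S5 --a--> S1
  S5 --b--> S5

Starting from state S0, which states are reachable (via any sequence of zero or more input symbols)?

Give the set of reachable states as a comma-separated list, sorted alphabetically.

Answer: S0, S1, S2, S4, S5

Derivation:
BFS from S0:
  visit S0: S0--a-->S2 (new), S0--b-->S1 (new)
  visit S2: S2--a-->S5 (new), S2--b-->S5 (seen)
  visit S1: S1--a-->S2 (seen), S1--b-->S4 (new)
  visit S5: S5--a-->S1 (seen), S5--b-->S5 (seen)
  visit S4: S4--a-->S4 (seen), S4--b-->S2 (seen)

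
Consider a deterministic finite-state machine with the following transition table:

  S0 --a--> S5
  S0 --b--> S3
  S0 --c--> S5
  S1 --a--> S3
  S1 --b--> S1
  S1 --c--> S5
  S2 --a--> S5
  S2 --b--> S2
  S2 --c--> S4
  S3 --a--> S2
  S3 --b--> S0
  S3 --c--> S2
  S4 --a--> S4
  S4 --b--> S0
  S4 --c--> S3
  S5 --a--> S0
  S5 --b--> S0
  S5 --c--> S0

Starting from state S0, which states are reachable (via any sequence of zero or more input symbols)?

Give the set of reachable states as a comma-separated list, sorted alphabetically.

Answer: S0, S2, S3, S4, S5

Derivation:
BFS from S0:
  visit S0: S0--a-->S5 (new), S0--b-->S3 (new), S0--c-->S5 (seen)
  visit S5: S5--a-->S0 (seen), S5--b-->S0 (seen), S5--c-->S0 (seen)
  visit S3: S3--a-->S2 (new), S3--b-->S0 (seen), S3--c-->S2 (seen)
  visit S2: S2--a-->S5 (seen), S2--b-->S2 (seen), S2--c-->S4 (new)
  visit S4: S4--a-->S4 (seen), S4--b-->S0 (seen), S4--c-->S3 (seen)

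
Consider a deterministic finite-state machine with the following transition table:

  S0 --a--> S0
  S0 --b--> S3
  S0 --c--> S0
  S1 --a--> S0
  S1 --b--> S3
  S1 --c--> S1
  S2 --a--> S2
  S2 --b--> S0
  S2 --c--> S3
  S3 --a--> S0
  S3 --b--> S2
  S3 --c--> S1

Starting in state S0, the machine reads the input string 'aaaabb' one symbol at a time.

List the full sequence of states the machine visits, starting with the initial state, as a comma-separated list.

Start: S0
  read 'a': S0 --a--> S0
  read 'a': S0 --a--> S0
  read 'a': S0 --a--> S0
  read 'a': S0 --a--> S0
  read 'b': S0 --b--> S3
  read 'b': S3 --b--> S2

Answer: S0, S0, S0, S0, S0, S3, S2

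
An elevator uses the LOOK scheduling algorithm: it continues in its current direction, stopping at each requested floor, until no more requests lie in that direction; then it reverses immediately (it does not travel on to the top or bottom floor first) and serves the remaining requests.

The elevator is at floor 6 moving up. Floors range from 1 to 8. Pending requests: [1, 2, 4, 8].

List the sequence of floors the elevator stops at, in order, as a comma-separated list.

Current: 6, moving UP
Serve above first (ascending): [8]
Then reverse, serve below (descending): [4, 2, 1]

Answer: 8, 4, 2, 1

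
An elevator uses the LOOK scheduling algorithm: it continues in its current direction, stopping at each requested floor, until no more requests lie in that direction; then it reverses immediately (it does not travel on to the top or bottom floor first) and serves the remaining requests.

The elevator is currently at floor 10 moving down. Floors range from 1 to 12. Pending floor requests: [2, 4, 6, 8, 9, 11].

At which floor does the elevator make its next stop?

Answer: 9

Derivation:
Current floor: 10, direction: down
Requests above: [11]
Requests below: [2, 4, 6, 8, 9]
Moving down and requests lie below → nearest below is max([2, 4, 6, 8, 9]) = 9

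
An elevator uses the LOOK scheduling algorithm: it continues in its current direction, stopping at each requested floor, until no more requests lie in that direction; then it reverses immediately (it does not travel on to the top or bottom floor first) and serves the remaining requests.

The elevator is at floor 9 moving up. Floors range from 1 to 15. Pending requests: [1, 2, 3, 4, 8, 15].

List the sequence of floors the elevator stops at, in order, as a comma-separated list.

Current: 9, moving UP
Serve above first (ascending): [15]
Then reverse, serve below (descending): [8, 4, 3, 2, 1]

Answer: 15, 8, 4, 3, 2, 1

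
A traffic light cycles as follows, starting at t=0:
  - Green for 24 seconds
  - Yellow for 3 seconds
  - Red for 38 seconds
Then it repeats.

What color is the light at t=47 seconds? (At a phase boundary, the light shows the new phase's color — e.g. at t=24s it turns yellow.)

Cycle length = 24 + 3 + 38 = 65s
t = 47, phase_t = 47 mod 65 = 47
47 >= 27 → RED

Answer: red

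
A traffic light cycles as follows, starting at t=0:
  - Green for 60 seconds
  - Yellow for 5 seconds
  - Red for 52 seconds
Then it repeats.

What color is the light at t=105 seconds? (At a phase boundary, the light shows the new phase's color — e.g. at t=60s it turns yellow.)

Answer: red

Derivation:
Cycle length = 60 + 5 + 52 = 117s
t = 105, phase_t = 105 mod 117 = 105
105 >= 65 → RED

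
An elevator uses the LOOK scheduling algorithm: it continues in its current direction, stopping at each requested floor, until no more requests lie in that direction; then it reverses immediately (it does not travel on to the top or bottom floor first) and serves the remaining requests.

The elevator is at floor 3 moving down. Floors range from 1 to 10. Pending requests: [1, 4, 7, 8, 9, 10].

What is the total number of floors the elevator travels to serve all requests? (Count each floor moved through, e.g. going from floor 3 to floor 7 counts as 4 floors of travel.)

Answer: 11

Derivation:
Start at floor 3 moving down, LOOK stop order: [1, 4, 7, 8, 9, 10]
  3 → 1: |1-3| = 2, total = 2
  1 → 4: |4-1| = 3, total = 5
  4 → 7: |7-4| = 3, total = 8
  7 → 8: |8-7| = 1, total = 9
  8 → 9: |9-8| = 1, total = 10
  9 → 10: |10-9| = 1, total = 11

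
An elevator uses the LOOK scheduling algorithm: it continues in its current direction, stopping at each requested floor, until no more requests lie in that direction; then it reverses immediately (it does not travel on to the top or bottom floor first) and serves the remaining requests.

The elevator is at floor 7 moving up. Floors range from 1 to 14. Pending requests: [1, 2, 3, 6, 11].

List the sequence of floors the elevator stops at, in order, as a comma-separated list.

Answer: 11, 6, 3, 2, 1

Derivation:
Current: 7, moving UP
Serve above first (ascending): [11]
Then reverse, serve below (descending): [6, 3, 2, 1]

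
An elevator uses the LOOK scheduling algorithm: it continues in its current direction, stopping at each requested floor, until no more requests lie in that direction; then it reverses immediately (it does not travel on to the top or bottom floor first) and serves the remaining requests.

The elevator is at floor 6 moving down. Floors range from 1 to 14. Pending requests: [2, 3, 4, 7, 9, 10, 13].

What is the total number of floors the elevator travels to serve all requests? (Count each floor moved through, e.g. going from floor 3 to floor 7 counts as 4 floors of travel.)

Answer: 15

Derivation:
Start at floor 6 moving down, LOOK stop order: [4, 3, 2, 7, 9, 10, 13]
  6 → 4: |4-6| = 2, total = 2
  4 → 3: |3-4| = 1, total = 3
  3 → 2: |2-3| = 1, total = 4
  2 → 7: |7-2| = 5, total = 9
  7 → 9: |9-7| = 2, total = 11
  9 → 10: |10-9| = 1, total = 12
  10 → 13: |13-10| = 3, total = 15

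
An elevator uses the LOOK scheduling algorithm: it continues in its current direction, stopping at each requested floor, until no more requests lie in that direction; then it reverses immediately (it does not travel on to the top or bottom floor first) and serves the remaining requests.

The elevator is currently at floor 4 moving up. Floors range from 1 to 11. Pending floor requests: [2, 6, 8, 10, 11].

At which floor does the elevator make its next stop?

Answer: 6

Derivation:
Current floor: 4, direction: up
Requests above: [6, 8, 10, 11]
Requests below: [2]
Moving up and requests lie above → nearest above is min([6, 8, 10, 11]) = 6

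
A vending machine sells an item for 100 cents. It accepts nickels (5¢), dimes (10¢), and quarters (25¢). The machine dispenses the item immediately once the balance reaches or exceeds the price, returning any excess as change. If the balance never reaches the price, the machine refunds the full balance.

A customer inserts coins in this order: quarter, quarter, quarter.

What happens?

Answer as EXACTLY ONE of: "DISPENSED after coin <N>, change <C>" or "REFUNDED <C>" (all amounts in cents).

Price: 100¢
Coin 1 (quarter, 25¢): balance = 25¢
Coin 2 (quarter, 25¢): balance = 50¢
Coin 3 (quarter, 25¢): balance = 75¢
All coins inserted, balance 75¢ < price 100¢ → REFUND 75¢

Answer: REFUNDED 75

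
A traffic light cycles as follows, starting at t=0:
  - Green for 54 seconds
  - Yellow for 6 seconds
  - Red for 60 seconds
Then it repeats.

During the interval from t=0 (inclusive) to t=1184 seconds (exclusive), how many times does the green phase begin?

Answer: 10

Derivation:
Cycle = 54+6+60 = 120s
green phase starts at t = k*120 + 0 for k=0,1,2,...
Need k*120+0 < 1184 → k < 9.867
k ∈ {0, ..., 9} → 10 starts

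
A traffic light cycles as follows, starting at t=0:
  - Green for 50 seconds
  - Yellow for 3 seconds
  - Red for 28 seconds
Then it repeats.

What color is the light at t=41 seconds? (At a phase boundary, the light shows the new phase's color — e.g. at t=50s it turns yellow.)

Answer: green

Derivation:
Cycle length = 50 + 3 + 28 = 81s
t = 41, phase_t = 41 mod 81 = 41
41 < 50 (green end) → GREEN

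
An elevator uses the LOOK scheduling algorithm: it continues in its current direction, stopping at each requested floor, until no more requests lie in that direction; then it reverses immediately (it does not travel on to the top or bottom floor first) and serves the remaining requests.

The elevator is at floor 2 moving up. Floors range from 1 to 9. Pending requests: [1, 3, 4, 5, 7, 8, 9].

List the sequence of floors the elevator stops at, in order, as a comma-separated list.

Current: 2, moving UP
Serve above first (ascending): [3, 4, 5, 7, 8, 9]
Then reverse, serve below (descending): [1]

Answer: 3, 4, 5, 7, 8, 9, 1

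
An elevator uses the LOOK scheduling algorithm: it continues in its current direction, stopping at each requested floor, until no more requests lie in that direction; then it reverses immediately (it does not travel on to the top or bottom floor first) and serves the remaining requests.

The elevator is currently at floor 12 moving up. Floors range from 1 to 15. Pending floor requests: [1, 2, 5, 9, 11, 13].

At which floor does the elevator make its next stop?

Answer: 13

Derivation:
Current floor: 12, direction: up
Requests above: [13]
Requests below: [1, 2, 5, 9, 11]
Moving up and requests lie above → nearest above is min([13]) = 13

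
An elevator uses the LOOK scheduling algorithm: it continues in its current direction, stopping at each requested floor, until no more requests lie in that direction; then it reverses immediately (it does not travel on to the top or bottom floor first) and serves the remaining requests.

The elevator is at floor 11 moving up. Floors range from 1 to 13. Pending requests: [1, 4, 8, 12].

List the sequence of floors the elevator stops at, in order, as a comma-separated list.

Answer: 12, 8, 4, 1

Derivation:
Current: 11, moving UP
Serve above first (ascending): [12]
Then reverse, serve below (descending): [8, 4, 1]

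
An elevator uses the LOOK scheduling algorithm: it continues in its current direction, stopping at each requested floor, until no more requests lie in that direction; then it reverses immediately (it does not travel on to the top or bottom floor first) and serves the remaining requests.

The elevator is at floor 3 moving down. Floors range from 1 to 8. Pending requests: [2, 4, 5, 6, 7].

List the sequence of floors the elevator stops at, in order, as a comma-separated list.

Current: 3, moving DOWN
Serve below first (descending): [2]
Then reverse, serve above (ascending): [4, 5, 6, 7]

Answer: 2, 4, 5, 6, 7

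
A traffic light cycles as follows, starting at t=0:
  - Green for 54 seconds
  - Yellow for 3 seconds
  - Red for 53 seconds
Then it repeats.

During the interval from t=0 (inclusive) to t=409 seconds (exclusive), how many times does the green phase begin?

Answer: 4

Derivation:
Cycle = 54+3+53 = 110s
green phase starts at t = k*110 + 0 for k=0,1,2,...
Need k*110+0 < 409 → k < 3.718
k ∈ {0, ..., 3} → 4 starts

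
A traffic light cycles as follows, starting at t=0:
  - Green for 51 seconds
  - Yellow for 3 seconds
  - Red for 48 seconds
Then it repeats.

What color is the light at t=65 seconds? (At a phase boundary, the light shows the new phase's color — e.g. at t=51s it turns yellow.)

Answer: red

Derivation:
Cycle length = 51 + 3 + 48 = 102s
t = 65, phase_t = 65 mod 102 = 65
65 >= 54 → RED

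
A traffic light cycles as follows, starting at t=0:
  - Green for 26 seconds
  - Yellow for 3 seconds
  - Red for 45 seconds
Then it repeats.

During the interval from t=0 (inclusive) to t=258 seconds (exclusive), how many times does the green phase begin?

Answer: 4

Derivation:
Cycle = 26+3+45 = 74s
green phase starts at t = k*74 + 0 for k=0,1,2,...
Need k*74+0 < 258 → k < 3.486
k ∈ {0, ..., 3} → 4 starts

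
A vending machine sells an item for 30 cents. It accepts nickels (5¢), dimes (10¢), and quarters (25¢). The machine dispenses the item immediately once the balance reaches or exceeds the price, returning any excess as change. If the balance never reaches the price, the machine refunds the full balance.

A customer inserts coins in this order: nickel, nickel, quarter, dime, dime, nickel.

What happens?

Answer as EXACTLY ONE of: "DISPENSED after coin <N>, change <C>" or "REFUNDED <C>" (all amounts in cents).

Answer: DISPENSED after coin 3, change 5

Derivation:
Price: 30¢
Coin 1 (nickel, 5¢): balance = 5¢
Coin 2 (nickel, 5¢): balance = 10¢
Coin 3 (quarter, 25¢): balance = 35¢
  → balance >= price → DISPENSE, change = 35 - 30 = 5¢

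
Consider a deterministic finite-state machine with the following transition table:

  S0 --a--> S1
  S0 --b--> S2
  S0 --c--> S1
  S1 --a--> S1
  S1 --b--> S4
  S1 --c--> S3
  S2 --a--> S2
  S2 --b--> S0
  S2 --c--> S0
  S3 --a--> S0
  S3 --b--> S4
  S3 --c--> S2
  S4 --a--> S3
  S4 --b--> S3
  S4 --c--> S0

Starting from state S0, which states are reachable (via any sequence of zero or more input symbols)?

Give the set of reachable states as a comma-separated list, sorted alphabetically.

BFS from S0:
  visit S0: S0--a-->S1 (new), S0--b-->S2 (new), S0--c-->S1 (seen)
  visit S1: S1--a-->S1 (seen), S1--b-->S4 (new), S1--c-->S3 (new)
  visit S2: S2--a-->S2 (seen), S2--b-->S0 (seen), S2--c-->S0 (seen)
  visit S4: S4--a-->S3 (seen), S4--b-->S3 (seen), S4--c-->S0 (seen)
  visit S3: S3--a-->S0 (seen), S3--b-->S4 (seen), S3--c-->S2 (seen)

Answer: S0, S1, S2, S3, S4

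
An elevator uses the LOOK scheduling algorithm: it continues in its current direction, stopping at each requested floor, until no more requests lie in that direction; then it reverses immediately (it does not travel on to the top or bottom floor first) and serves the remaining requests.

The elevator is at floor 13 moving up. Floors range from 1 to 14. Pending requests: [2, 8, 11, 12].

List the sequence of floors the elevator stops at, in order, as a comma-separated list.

Answer: 12, 11, 8, 2

Derivation:
Current: 13, moving UP
Serve above first (ascending): []
Then reverse, serve below (descending): [12, 11, 8, 2]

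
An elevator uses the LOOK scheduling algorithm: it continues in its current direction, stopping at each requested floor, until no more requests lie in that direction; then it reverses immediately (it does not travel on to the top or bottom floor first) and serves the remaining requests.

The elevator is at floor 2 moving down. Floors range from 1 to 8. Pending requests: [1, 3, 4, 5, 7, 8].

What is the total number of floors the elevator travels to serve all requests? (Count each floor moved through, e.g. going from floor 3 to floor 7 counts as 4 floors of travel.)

Start at floor 2 moving down, LOOK stop order: [1, 3, 4, 5, 7, 8]
  2 → 1: |1-2| = 1, total = 1
  1 → 3: |3-1| = 2, total = 3
  3 → 4: |4-3| = 1, total = 4
  4 → 5: |5-4| = 1, total = 5
  5 → 7: |7-5| = 2, total = 7
  7 → 8: |8-7| = 1, total = 8

Answer: 8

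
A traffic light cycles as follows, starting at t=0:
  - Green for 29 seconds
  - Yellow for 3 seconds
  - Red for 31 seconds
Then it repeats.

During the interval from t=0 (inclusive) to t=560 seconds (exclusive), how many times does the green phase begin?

Answer: 9

Derivation:
Cycle = 29+3+31 = 63s
green phase starts at t = k*63 + 0 for k=0,1,2,...
Need k*63+0 < 560 → k < 8.889
k ∈ {0, ..., 8} → 9 starts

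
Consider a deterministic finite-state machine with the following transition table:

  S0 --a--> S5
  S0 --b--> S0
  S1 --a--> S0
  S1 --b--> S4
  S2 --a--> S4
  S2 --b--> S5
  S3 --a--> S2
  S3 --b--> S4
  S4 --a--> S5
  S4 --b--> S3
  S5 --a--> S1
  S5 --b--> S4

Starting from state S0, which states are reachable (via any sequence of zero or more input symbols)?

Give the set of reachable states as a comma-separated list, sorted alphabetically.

BFS from S0:
  visit S0: S0--a-->S5 (new), S0--b-->S0 (seen)
  visit S5: S5--a-->S1 (new), S5--b-->S4 (new)
  visit S1: S1--a-->S0 (seen), S1--b-->S4 (seen)
  visit S4: S4--a-->S5 (seen), S4--b-->S3 (new)
  visit S3: S3--a-->S2 (new), S3--b-->S4 (seen)
  visit S2: S2--a-->S4 (seen), S2--b-->S5 (seen)

Answer: S0, S1, S2, S3, S4, S5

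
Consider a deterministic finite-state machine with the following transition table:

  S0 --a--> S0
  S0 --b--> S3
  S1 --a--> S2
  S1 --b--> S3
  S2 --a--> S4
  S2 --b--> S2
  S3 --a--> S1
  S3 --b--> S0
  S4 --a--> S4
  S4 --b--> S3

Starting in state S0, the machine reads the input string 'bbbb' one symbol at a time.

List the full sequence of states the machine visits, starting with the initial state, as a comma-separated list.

Answer: S0, S3, S0, S3, S0

Derivation:
Start: S0
  read 'b': S0 --b--> S3
  read 'b': S3 --b--> S0
  read 'b': S0 --b--> S3
  read 'b': S3 --b--> S0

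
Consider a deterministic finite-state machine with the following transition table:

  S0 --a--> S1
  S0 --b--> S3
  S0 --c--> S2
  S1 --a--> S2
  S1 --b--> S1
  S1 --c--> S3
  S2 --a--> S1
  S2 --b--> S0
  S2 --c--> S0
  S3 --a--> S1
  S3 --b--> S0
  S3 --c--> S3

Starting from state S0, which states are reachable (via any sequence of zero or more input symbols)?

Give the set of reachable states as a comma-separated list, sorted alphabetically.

Answer: S0, S1, S2, S3

Derivation:
BFS from S0:
  visit S0: S0--a-->S1 (new), S0--b-->S3 (new), S0--c-->S2 (new)
  visit S1: S1--a-->S2 (seen), S1--b-->S1 (seen), S1--c-->S3 (seen)
  visit S3: S3--a-->S1 (seen), S3--b-->S0 (seen), S3--c-->S3 (seen)
  visit S2: S2--a-->S1 (seen), S2--b-->S0 (seen), S2--c-->S0 (seen)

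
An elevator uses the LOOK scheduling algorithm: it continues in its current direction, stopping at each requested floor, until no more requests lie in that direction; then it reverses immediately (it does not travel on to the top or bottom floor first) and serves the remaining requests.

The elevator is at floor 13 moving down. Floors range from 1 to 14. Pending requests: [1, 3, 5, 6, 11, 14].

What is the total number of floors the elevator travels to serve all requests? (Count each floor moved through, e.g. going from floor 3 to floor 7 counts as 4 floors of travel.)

Start at floor 13 moving down, LOOK stop order: [11, 6, 5, 3, 1, 14]
  13 → 11: |11-13| = 2, total = 2
  11 → 6: |6-11| = 5, total = 7
  6 → 5: |5-6| = 1, total = 8
  5 → 3: |3-5| = 2, total = 10
  3 → 1: |1-3| = 2, total = 12
  1 → 14: |14-1| = 13, total = 25

Answer: 25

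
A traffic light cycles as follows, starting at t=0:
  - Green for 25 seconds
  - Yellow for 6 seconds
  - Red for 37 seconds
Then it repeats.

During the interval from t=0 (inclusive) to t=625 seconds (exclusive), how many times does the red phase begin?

Cycle = 25+6+37 = 68s
red phase starts at t = k*68 + 31 for k=0,1,2,...
Need k*68+31 < 625 → k < 8.735
k ∈ {0, ..., 8} → 9 starts

Answer: 9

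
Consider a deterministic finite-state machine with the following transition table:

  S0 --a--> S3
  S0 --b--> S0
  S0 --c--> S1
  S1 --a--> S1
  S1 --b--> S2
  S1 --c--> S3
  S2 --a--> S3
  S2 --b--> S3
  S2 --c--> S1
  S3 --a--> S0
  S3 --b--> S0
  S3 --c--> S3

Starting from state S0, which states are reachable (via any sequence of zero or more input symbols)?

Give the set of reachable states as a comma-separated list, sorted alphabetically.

BFS from S0:
  visit S0: S0--a-->S3 (new), S0--b-->S0 (seen), S0--c-->S1 (new)
  visit S3: S3--a-->S0 (seen), S3--b-->S0 (seen), S3--c-->S3 (seen)
  visit S1: S1--a-->S1 (seen), S1--b-->S2 (new), S1--c-->S3 (seen)
  visit S2: S2--a-->S3 (seen), S2--b-->S3 (seen), S2--c-->S1 (seen)

Answer: S0, S1, S2, S3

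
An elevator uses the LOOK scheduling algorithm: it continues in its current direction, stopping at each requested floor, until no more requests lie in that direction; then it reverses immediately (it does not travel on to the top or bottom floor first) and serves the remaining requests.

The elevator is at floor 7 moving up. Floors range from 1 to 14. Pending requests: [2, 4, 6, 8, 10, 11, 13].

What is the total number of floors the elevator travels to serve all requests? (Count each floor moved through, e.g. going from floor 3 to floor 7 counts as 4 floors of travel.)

Start at floor 7 moving up, LOOK stop order: [8, 10, 11, 13, 6, 4, 2]
  7 → 8: |8-7| = 1, total = 1
  8 → 10: |10-8| = 2, total = 3
  10 → 11: |11-10| = 1, total = 4
  11 → 13: |13-11| = 2, total = 6
  13 → 6: |6-13| = 7, total = 13
  6 → 4: |4-6| = 2, total = 15
  4 → 2: |2-4| = 2, total = 17

Answer: 17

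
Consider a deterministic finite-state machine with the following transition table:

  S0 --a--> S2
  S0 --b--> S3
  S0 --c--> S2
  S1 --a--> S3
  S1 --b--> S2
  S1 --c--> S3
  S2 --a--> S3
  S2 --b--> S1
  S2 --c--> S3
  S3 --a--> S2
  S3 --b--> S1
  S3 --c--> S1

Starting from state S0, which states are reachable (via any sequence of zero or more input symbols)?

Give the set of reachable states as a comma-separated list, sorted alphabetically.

BFS from S0:
  visit S0: S0--a-->S2 (new), S0--b-->S3 (new), S0--c-->S2 (seen)
  visit S2: S2--a-->S3 (seen), S2--b-->S1 (new), S2--c-->S3 (seen)
  visit S3: S3--a-->S2 (seen), S3--b-->S1 (seen), S3--c-->S1 (seen)
  visit S1: S1--a-->S3 (seen), S1--b-->S2 (seen), S1--c-->S3 (seen)

Answer: S0, S1, S2, S3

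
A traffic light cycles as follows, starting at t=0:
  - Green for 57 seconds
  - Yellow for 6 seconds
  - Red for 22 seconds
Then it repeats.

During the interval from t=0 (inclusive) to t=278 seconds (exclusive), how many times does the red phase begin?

Answer: 3

Derivation:
Cycle = 57+6+22 = 85s
red phase starts at t = k*85 + 63 for k=0,1,2,...
Need k*85+63 < 278 → k < 2.529
k ∈ {0, ..., 2} → 3 starts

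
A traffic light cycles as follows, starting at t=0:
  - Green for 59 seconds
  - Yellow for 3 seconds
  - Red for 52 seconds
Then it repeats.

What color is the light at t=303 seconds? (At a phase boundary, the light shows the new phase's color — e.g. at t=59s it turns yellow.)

Cycle length = 59 + 3 + 52 = 114s
t = 303, phase_t = 303 mod 114 = 75
75 >= 62 → RED

Answer: red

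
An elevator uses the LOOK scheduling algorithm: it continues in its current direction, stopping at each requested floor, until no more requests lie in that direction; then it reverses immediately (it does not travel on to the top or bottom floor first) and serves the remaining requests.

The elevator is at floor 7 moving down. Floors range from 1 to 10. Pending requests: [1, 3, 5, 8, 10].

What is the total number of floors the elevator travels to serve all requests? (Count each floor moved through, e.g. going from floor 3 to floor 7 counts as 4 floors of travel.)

Start at floor 7 moving down, LOOK stop order: [5, 3, 1, 8, 10]
  7 → 5: |5-7| = 2, total = 2
  5 → 3: |3-5| = 2, total = 4
  3 → 1: |1-3| = 2, total = 6
  1 → 8: |8-1| = 7, total = 13
  8 → 10: |10-8| = 2, total = 15

Answer: 15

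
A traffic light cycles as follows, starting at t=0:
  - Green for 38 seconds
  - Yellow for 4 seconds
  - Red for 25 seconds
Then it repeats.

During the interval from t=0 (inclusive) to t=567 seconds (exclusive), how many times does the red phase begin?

Cycle = 38+4+25 = 67s
red phase starts at t = k*67 + 42 for k=0,1,2,...
Need k*67+42 < 567 → k < 7.836
k ∈ {0, ..., 7} → 8 starts

Answer: 8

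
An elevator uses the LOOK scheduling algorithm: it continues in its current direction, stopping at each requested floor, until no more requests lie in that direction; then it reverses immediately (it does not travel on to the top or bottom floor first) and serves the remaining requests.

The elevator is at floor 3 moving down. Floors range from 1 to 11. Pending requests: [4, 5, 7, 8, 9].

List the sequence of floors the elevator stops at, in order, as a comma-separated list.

Answer: 4, 5, 7, 8, 9

Derivation:
Current: 3, moving DOWN
Serve below first (descending): []
Then reverse, serve above (ascending): [4, 5, 7, 8, 9]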